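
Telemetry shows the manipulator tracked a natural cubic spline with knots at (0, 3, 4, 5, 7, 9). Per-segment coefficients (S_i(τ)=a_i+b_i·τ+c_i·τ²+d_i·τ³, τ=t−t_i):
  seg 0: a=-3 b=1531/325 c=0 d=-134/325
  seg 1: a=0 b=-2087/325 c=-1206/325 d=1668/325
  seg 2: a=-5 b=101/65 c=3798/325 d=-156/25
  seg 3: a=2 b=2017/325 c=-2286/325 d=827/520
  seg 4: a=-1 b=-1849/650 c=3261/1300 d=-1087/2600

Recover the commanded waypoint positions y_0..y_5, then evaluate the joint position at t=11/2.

y_0=-3 y_1=0 y_2=-5 y_3=2 y_4=-1 y_5=0
S(11/2) = 73703/20800

y_0 = S_0(0) = a_0 = -3
y_1 = S_1(0) = a_1 = 0
y_2 = S_2(0) = a_2 = -5
y_3 = S_3(0) = a_3 = 2
y_4 = S_4(0) = a_4 = -1
y_5 = S_4(2) = 0
t_q=11/2 is in segment 3 (τ=1/2); S_3(τ)=73703/20800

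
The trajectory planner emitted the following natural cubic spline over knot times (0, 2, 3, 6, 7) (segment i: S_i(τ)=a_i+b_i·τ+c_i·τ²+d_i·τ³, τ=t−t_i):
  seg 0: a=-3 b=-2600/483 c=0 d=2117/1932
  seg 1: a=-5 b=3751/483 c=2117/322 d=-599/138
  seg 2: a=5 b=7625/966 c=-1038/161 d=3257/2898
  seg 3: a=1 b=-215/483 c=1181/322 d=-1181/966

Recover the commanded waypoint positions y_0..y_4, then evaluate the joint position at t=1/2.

y_0=-3 y_1=-5 y_2=5 y_3=1 y_4=3
S(1/2) = -28617/5152

y_0 = S_0(0) = a_0 = -3
y_1 = S_1(0) = a_1 = -5
y_2 = S_2(0) = a_2 = 5
y_3 = S_3(0) = a_3 = 1
y_4 = S_3(1) = 3
t_q=1/2 is in segment 0 (τ=1/2); S_0(τ)=-28617/5152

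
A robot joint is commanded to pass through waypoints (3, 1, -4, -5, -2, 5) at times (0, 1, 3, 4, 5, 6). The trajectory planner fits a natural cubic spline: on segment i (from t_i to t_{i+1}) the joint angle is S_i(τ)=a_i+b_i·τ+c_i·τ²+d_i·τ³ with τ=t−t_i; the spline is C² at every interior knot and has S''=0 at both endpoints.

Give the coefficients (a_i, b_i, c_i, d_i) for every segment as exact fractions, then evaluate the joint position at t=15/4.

Δ: Δ0=-2, Δ1=-5/2, Δ2=-1, Δ3=3, Δ4=7
row 1: diag=6, rhs=-3; c'=1/3, d'=-1/2
row 2: denom=6−2·1/3=16/3; d'=(9−2·-1/2)/(16/3)=15/8
row 3: denom=4−1·3/16=61/16; d'=(24−1·15/8)/(61/16)=354/61
row 4: denom=4−1·16/61=228/61; d'=(24−1·354/61)/(228/61)=185/38
back: M4=185/38
back: M3=354/61−16/61·185/38=86/19
back: M2=15/8−3/16·86/19=39/38
back: M1=-1/2−1/3·39/38=-16/19
M: M0=0, M1=-16/19, M2=39/38, M3=86/19, M4=185/38, M5=0
seg 0: a=3, c=M0/2=0, d=(M1−M0)/(6·1)=-8/57, b=Δ0−h0·(2M0+M1)/6=-106/57
seg 1: a=1, c=M1/2=-8/19, d=(M2−M1)/(6·2)=71/456, b=Δ1−h1·(2M1+M2)/6=-130/57
seg 2: a=-4, c=M2/2=39/76, d=(M3−M2)/(6·1)=7/12, b=Δ2−h2·(2M2+M3)/6=-239/114
seg 3: a=-5, c=M3/2=43/19, d=(M4−M3)/(6·1)=13/228, b=Δ3−h3·(2M3+M4)/6=155/228
seg 4: a=-2, c=M4/2=185/76, d=(M5−M4)/(6·1)=-185/228, b=Δ4−h4·(2M4+M5)/6=613/114
t_q=15/4 → seg 2, τ=3/4; S=-4+-239/114·τ+39/76·τ²+7/12·τ³=-24503/4864

  seg 0: a=3 b=-106/57 c=0 d=-8/57
  seg 1: a=1 b=-130/57 c=-8/19 d=71/456
  seg 2: a=-4 b=-239/114 c=39/76 d=7/12
  seg 3: a=-5 b=155/228 c=43/19 d=13/228
  seg 4: a=-2 b=613/114 c=185/76 d=-185/228
S(15/4) = -24503/4864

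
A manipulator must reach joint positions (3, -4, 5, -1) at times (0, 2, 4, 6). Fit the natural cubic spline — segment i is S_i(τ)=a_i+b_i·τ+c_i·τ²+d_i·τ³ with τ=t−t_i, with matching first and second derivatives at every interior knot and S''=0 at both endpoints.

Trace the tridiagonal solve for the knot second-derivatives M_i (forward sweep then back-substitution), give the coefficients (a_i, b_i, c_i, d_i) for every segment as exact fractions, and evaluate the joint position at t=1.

  seg 0: a=3 b=-92/15 c=0 d=79/120
  seg 1: a=-4 b=53/30 c=79/20 d=-31/24
  seg 2: a=5 b=31/15 c=-19/5 d=19/30
S(1) = -99/40

Δ: Δ0=-7/2, Δ1=9/2, Δ2=-3
row 1: diag=8, rhs=48; c'=1/4, d'=6
row 2: denom=8−2·1/4=15/2; d'=(-45−2·6)/(15/2)=-38/5
back: M2=-38/5
back: M1=6−1/4·-38/5=79/10
M: M0=0, M1=79/10, M2=-38/5, M3=0
seg 0: a=3, c=M0/2=0, d=(M1−M0)/(6·2)=79/120, b=Δ0−h0·(2M0+M1)/6=-92/15
seg 1: a=-4, c=M1/2=79/20, d=(M2−M1)/(6·2)=-31/24, b=Δ1−h1·(2M1+M2)/6=53/30
seg 2: a=5, c=M2/2=-19/5, d=(M3−M2)/(6·2)=19/30, b=Δ2−h2·(2M2+M3)/6=31/15
t_q=1 → seg 0, τ=1; S=3+-92/15·τ+0·τ²+79/120·τ³=-99/40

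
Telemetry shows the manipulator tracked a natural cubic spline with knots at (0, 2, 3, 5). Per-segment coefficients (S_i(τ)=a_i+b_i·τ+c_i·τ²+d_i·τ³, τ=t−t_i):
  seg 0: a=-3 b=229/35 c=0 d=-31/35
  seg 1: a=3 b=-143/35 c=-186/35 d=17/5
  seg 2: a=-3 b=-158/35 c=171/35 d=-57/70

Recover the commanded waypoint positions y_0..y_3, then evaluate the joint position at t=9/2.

y_0=-3 y_1=3 y_2=-3 y_3=1
S(9/2) = -171/112

y_0 = S_0(0) = a_0 = -3
y_1 = S_1(0) = a_1 = 3
y_2 = S_2(0) = a_2 = -3
y_3 = S_2(2) = 1
t_q=9/2 is in segment 2 (τ=3/2); S_2(τ)=-171/112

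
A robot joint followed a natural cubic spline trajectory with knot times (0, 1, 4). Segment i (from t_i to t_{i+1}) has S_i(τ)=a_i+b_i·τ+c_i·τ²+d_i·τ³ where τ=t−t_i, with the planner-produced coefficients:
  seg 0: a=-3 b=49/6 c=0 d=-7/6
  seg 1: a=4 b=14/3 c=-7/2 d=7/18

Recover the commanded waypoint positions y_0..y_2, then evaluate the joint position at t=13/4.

y_0 = S_0(0) = a_0 = -3
y_1 = S_1(0) = a_1 = 4
y_2 = S_1(3) = -3
t_q=13/4 is in segment 1 (τ=9/4); S_1(τ)=155/128

y_0=-3 y_1=4 y_2=-3
S(13/4) = 155/128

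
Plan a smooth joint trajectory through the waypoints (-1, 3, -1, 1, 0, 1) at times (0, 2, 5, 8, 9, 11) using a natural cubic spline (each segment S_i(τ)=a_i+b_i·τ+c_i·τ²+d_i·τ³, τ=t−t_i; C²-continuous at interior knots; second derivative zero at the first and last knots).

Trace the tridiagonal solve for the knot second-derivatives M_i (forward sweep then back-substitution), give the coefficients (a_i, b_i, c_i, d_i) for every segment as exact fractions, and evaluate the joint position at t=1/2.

  seg 0: a=-1 b=13525/4677 c=0 d=-4171/18708
  seg 1: a=3 b=1012/4677 c=-4171/3118 d=7681/28062
  seg 2: a=-1 b=-3925/9354 c=1755/1559 d=-2381/9354
  seg 3: a=1 b=-2516/4677 c=-3633/3118 d=6577/9354
  seg 4: a=0 b=-7099/9354 c=1472/1559 d=-736/4677
S(1/2) = 20855/49888

Δ: Δ0=2, Δ1=-4/3, Δ2=2/3, Δ3=-1, Δ4=1/2
row 1: diag=10, rhs=-20; c'=3/10, d'=-2
row 2: denom=12−3·3/10=111/10; d'=(12−3·-2)/(111/10)=60/37
row 3: denom=8−3·10/37=266/37; d'=(-10−3·60/37)/(266/37)=-275/133
row 4: denom=6−1·37/266=1559/266; d'=(9−1·-275/133)/(1559/266)=2944/1559
back: M4=2944/1559
back: M3=-275/133−37/266·2944/1559=-3633/1559
back: M2=60/37−10/37·-3633/1559=3510/1559
back: M1=-2−3/10·3510/1559=-4171/1559
M: M0=0, M1=-4171/1559, M2=3510/1559, M3=-3633/1559, M4=2944/1559, M5=0
seg 0: a=-1, c=M0/2=0, d=(M1−M0)/(6·2)=-4171/18708, b=Δ0−h0·(2M0+M1)/6=13525/4677
seg 1: a=3, c=M1/2=-4171/3118, d=(M2−M1)/(6·3)=7681/28062, b=Δ1−h1·(2M1+M2)/6=1012/4677
seg 2: a=-1, c=M2/2=1755/1559, d=(M3−M2)/(6·3)=-2381/9354, b=Δ2−h2·(2M2+M3)/6=-3925/9354
seg 3: a=1, c=M3/2=-3633/3118, d=(M4−M3)/(6·1)=6577/9354, b=Δ3−h3·(2M3+M4)/6=-2516/4677
seg 4: a=0, c=M4/2=1472/1559, d=(M5−M4)/(6·2)=-736/4677, b=Δ4−h4·(2M4+M5)/6=-7099/9354
t_q=1/2 → seg 0, τ=1/2; S=-1+13525/4677·τ+0·τ²+-4171/18708·τ³=20855/49888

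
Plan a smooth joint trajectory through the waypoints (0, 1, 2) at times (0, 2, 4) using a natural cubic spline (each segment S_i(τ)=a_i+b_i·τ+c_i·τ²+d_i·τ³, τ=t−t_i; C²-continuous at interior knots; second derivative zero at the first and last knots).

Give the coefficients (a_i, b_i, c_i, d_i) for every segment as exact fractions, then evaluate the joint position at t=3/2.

Δ: Δ0=1/2, Δ1=1/2
row 1: diag=8, rhs=0; c'=1/4, d'=0
back: M1=0
M: M0=0, M1=0, M2=0
seg 0: a=0, c=M0/2=0, d=(M1−M0)/(6·2)=0, b=Δ0−h0·(2M0+M1)/6=1/2
seg 1: a=1, c=M1/2=0, d=(M2−M1)/(6·2)=0, b=Δ1−h1·(2M1+M2)/6=1/2
t_q=3/2 → seg 0, τ=3/2; S=0+1/2·τ+0·τ²+0·τ³=3/4

  seg 0: a=0 b=1/2 c=0 d=0
  seg 1: a=1 b=1/2 c=0 d=0
S(3/2) = 3/4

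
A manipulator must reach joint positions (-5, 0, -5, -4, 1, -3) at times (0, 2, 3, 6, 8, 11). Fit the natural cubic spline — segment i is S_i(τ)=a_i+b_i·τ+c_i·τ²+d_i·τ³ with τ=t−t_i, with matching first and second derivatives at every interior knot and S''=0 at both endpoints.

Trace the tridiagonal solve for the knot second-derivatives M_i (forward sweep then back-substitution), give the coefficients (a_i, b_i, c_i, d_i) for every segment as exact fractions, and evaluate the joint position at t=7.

Δ: Δ0=5/2, Δ1=-5, Δ2=1/3, Δ3=5/2, Δ4=-4/3
row 1: diag=6, rhs=-45; c'=1/6, d'=-15/2
row 2: denom=8−1·1/6=47/6; d'=(32−1·-15/2)/(47/6)=237/47
row 3: denom=10−3·18/47=416/47; d'=(13−3·237/47)/(416/47)=-25/104
row 4: denom=10−2·47/208=993/104; d'=(-23−2·-25/104)/(993/104)=-2342/993
back: M4=-2342/993
back: M3=-25/104−47/208·-2342/993=581/1986
back: M2=237/47−18/47·581/1986=1632/331
back: M1=-15/2−1/6·1632/331=-5509/662
M: M0=0, M1=-5509/662, M2=1632/331, M3=581/1986, M4=-2342/993, M5=0
seg 0: a=-5, c=M0/2=0, d=(M1−M0)/(6·2)=-5509/7944, b=Δ0−h0·(2M0+M1)/6=5237/993
seg 1: a=0, c=M1/2=-5509/1324, d=(M2−M1)/(6·1)=8773/3972, b=Δ1−h1·(2M1+M2)/6=-6053/1986
seg 2: a=-5, c=M2/2=816/331, d=(M3−M2)/(6·3)=-9211/35748, b=Δ2−h2·(2M2+M3)/6=-18841/3972
seg 3: a=-4, c=M3/2=581/3972, d=(M4−M3)/(6·2)=-585/2648, b=Δ3−h3·(2M3+M4)/6=6139/1986
seg 4: a=1, c=M4/2=-1171/993, d=(M5−M4)/(6·3)=1171/8937, b=Δ4−h4·(2M4+M5)/6=1018/993
t_q=7 → seg 3, τ=1; S=-4+6139/1986·τ+581/3972·τ²+-585/2648·τ³=-7813/7944

  seg 0: a=-5 b=5237/993 c=0 d=-5509/7944
  seg 1: a=0 b=-6053/1986 c=-5509/1324 d=8773/3972
  seg 2: a=-5 b=-18841/3972 c=816/331 d=-9211/35748
  seg 3: a=-4 b=6139/1986 c=581/3972 d=-585/2648
  seg 4: a=1 b=1018/993 c=-1171/993 d=1171/8937
S(7) = -7813/7944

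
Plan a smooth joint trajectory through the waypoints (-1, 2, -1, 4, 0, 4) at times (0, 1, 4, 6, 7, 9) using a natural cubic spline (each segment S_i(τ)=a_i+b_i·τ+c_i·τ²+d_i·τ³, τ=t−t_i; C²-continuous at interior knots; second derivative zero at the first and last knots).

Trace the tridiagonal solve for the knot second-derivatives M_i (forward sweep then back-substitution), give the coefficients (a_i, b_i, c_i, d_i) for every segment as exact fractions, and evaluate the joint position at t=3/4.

Δ: Δ0=3, Δ1=-1, Δ2=5/2, Δ3=-4, Δ4=2
row 1: diag=8, rhs=-24; c'=3/8, d'=-3
row 2: denom=10−3·3/8=71/8; d'=(21−3·-3)/(71/8)=240/71
row 3: denom=6−2·16/71=394/71; d'=(-39−2·240/71)/(394/71)=-3249/394
row 4: denom=6−1·71/394=2293/394; d'=(36−1·-3249/394)/(2293/394)=17433/2293
back: M4=17433/2293
back: M3=-3249/394−71/394·17433/2293=-22050/2293
back: M2=240/71−16/71·-22050/2293=12720/2293
back: M1=-3−3/8·12720/2293=-11649/2293
M: M0=0, M1=-11649/2293, M2=12720/2293, M3=-22050/2293, M4=17433/2293, M5=0
seg 0: a=-1, c=M0/2=0, d=(M1−M0)/(6·1)=-3883/4586, b=Δ0−h0·(2M0+M1)/6=17641/4586
seg 1: a=2, c=M1/2=-11649/4586, d=(M2−M1)/(6·3)=8123/13758, b=Δ1−h1·(2M1+M2)/6=2996/2293
seg 2: a=-1, c=M2/2=6360/2293, d=(M3−M2)/(6·2)=-5795/4586, b=Δ2−h2·(2M2+M3)/6=9205/4586
seg 3: a=4, c=M3/2=-11025/2293, d=(M4−M3)/(6·1)=13161/4586, b=Δ3−h3·(2M3+M4)/6=-9455/4586
seg 4: a=0, c=M4/2=17433/4586, d=(M5−M4)/(6·2)=-5811/9172, b=Δ4−h4·(2M4+M5)/6=-7036/2293
t_q=3/4 → seg 0, τ=3/4; S=-1+17641/4586·τ+0·τ²+-3883/4586·τ³=448423/293504

  seg 0: a=-1 b=17641/4586 c=0 d=-3883/4586
  seg 1: a=2 b=2996/2293 c=-11649/4586 d=8123/13758
  seg 2: a=-1 b=9205/4586 c=6360/2293 d=-5795/4586
  seg 3: a=4 b=-9455/4586 c=-11025/2293 d=13161/4586
  seg 4: a=0 b=-7036/2293 c=17433/4586 d=-5811/9172
S(3/4) = 448423/293504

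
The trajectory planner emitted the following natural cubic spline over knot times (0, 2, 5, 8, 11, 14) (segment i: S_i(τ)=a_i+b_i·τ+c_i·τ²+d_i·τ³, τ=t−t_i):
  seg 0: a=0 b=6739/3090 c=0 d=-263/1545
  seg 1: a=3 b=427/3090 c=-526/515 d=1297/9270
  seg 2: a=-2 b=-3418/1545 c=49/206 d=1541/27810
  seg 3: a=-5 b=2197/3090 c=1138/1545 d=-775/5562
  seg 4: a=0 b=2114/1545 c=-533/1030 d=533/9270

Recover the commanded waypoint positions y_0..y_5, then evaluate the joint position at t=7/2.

y_0 = S_0(0) = a_0 = 0
y_1 = S_1(0) = a_1 = 3
y_2 = S_2(0) = a_2 = -2
y_3 = S_3(0) = a_3 = -5
y_4 = S_4(0) = a_4 = 0
y_5 = S_4(3) = 1
t_q=7/2 is in segment 1 (τ=3/2); S_1(τ)=11383/8240

y_0=0 y_1=3 y_2=-2 y_3=-5 y_4=0 y_5=1
S(7/2) = 11383/8240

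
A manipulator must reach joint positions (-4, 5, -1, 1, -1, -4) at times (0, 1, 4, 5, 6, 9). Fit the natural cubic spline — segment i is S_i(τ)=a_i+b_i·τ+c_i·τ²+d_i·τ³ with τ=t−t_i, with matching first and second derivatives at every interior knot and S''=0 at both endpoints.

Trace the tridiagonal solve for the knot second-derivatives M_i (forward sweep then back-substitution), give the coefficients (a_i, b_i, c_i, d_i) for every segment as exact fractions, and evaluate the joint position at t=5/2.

  seg 0: a=-4 b=5960/547 c=0 d=-1037/547
  seg 1: a=5 b=2849/547 c=-3111/547 d=5390/4923
  seg 2: a=-1 b=353/547 c=2279/547 d=-1538/547
  seg 3: a=1 b=297/547 c=-2335/547 d=944/547
  seg 4: a=-1 b=-1541/547 c=497/547 d=-497/4923
S(5/2) = 2030/547

Δ: Δ0=9, Δ1=-2, Δ2=2, Δ3=-2, Δ4=-1
row 1: diag=8, rhs=-66; c'=3/8, d'=-33/4
row 2: denom=8−3·3/8=55/8; d'=(24−3·-33/4)/(55/8)=78/11
row 3: denom=4−1·8/55=212/55; d'=(-24−1·78/11)/(212/55)=-855/106
row 4: denom=8−1·55/212=1641/212; d'=(6−1·-855/106)/(1641/212)=994/547
back: M4=994/547
back: M3=-855/106−55/212·994/547=-4670/547
back: M2=78/11−8/55·-4670/547=4558/547
back: M1=-33/4−3/8·4558/547=-6222/547
M: M0=0, M1=-6222/547, M2=4558/547, M3=-4670/547, M4=994/547, M5=0
seg 0: a=-4, c=M0/2=0, d=(M1−M0)/(6·1)=-1037/547, b=Δ0−h0·(2M0+M1)/6=5960/547
seg 1: a=5, c=M1/2=-3111/547, d=(M2−M1)/(6·3)=5390/4923, b=Δ1−h1·(2M1+M2)/6=2849/547
seg 2: a=-1, c=M2/2=2279/547, d=(M3−M2)/(6·1)=-1538/547, b=Δ2−h2·(2M2+M3)/6=353/547
seg 3: a=1, c=M3/2=-2335/547, d=(M4−M3)/(6·1)=944/547, b=Δ3−h3·(2M3+M4)/6=297/547
seg 4: a=-1, c=M4/2=497/547, d=(M5−M4)/(6·3)=-497/4923, b=Δ4−h4·(2M4+M5)/6=-1541/547
t_q=5/2 → seg 1, τ=3/2; S=5+2849/547·τ+-3111/547·τ²+5390/4923·τ³=2030/547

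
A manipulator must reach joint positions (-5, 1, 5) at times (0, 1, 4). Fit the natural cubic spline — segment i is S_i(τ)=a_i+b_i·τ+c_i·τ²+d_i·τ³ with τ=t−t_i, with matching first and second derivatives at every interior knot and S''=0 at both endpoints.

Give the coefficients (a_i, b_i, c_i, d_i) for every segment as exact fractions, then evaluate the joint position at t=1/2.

Δ: Δ0=6, Δ1=4/3
row 1: diag=8, rhs=-28; c'=3/8, d'=-7/2
back: M1=-7/2
M: M0=0, M1=-7/2, M2=0
seg 0: a=-5, c=M0/2=0, d=(M1−M0)/(6·1)=-7/12, b=Δ0−h0·(2M0+M1)/6=79/12
seg 1: a=1, c=M1/2=-7/4, d=(M2−M1)/(6·3)=7/36, b=Δ1−h1·(2M1+M2)/6=29/6
t_q=1/2 → seg 0, τ=1/2; S=-5+79/12·τ+0·τ²+-7/12·τ³=-57/32

  seg 0: a=-5 b=79/12 c=0 d=-7/12
  seg 1: a=1 b=29/6 c=-7/4 d=7/36
S(1/2) = -57/32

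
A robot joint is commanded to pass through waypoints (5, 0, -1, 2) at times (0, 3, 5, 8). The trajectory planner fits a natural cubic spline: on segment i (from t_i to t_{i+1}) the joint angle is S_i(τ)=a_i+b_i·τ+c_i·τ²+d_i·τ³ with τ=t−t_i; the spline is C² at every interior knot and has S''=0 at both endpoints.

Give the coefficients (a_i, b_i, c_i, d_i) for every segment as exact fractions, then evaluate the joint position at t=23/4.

  seg 0: a=5 b=-31/16 c=0 d=13/432
  seg 1: a=0 b=-9/8 c=13/48 d=1/48
  seg 2: a=-1 b=5/24 c=19/48 d=-19/432
S(23/4) = -655/1024

Δ: Δ0=-5/3, Δ1=-1/2, Δ2=1
row 1: diag=10, rhs=7; c'=1/5, d'=7/10
row 2: denom=10−2·1/5=48/5; d'=(9−2·7/10)/(48/5)=19/24
back: M2=19/24
back: M1=7/10−1/5·19/24=13/24
M: M0=0, M1=13/24, M2=19/24, M3=0
seg 0: a=5, c=M0/2=0, d=(M1−M0)/(6·3)=13/432, b=Δ0−h0·(2M0+M1)/6=-31/16
seg 1: a=0, c=M1/2=13/48, d=(M2−M1)/(6·2)=1/48, b=Δ1−h1·(2M1+M2)/6=-9/8
seg 2: a=-1, c=M2/2=19/48, d=(M3−M2)/(6·3)=-19/432, b=Δ2−h2·(2M2+M3)/6=5/24
t_q=23/4 → seg 2, τ=3/4; S=-1+5/24·τ+19/48·τ²+-19/432·τ³=-655/1024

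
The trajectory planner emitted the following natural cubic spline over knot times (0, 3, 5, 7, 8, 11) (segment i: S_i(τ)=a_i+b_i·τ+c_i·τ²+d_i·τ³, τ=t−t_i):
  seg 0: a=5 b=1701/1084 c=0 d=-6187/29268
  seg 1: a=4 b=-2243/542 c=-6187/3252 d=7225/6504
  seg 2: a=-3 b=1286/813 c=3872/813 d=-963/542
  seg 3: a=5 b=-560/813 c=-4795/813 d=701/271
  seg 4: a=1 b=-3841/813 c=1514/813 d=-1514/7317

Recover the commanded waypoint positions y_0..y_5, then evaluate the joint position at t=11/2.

y_0 = S_0(0) = a_0 = 5
y_1 = S_1(0) = a_1 = 4
y_2 = S_2(0) = a_2 = -3
y_3 = S_3(0) = a_3 = 5
y_4 = S_4(0) = a_4 = 1
y_5 = S_4(3) = -2
t_q=11/2 is in segment 2 (τ=1/2); S_2(τ)=-5379/4336

y_0=5 y_1=4 y_2=-3 y_3=5 y_4=1 y_5=-2
S(11/2) = -5379/4336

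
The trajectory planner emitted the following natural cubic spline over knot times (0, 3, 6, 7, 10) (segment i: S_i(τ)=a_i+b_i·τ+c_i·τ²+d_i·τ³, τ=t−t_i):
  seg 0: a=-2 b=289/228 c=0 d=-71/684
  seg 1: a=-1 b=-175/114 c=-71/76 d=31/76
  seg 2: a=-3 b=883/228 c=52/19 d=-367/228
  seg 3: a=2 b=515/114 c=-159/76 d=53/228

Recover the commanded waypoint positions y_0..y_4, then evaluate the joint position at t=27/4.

y_0 = S_0(0) = a_0 = -2
y_1 = S_1(0) = a_1 = -1
y_2 = S_2(0) = a_2 = -3
y_3 = S_3(0) = a_3 = 2
y_4 = S_3(3) = 3
t_q=27/4 is in segment 2 (τ=3/4); S_2(τ)=3721/4864

y_0=-2 y_1=-1 y_2=-3 y_3=2 y_4=3
S(27/4) = 3721/4864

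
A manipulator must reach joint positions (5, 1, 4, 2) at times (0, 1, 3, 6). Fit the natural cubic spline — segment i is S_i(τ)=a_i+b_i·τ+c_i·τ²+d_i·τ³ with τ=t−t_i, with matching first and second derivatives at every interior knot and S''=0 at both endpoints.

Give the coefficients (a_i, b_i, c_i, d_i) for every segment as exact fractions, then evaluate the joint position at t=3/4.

Δ: Δ0=-4, Δ1=3/2, Δ2=-2/3
row 1: diag=6, rhs=33; c'=1/3, d'=11/2
row 2: denom=10−2·1/3=28/3; d'=(-13−2·11/2)/(28/3)=-18/7
back: M2=-18/7
back: M1=11/2−1/3·-18/7=89/14
M: M0=0, M1=89/14, M2=-18/7, M3=0
seg 0: a=5, c=M0/2=0, d=(M1−M0)/(6·1)=89/84, b=Δ0−h0·(2M0+M1)/6=-425/84
seg 1: a=1, c=M1/2=89/28, d=(M2−M1)/(6·2)=-125/168, b=Δ1−h1·(2M1+M2)/6=-79/42
seg 2: a=4, c=M2/2=-9/7, d=(M3−M2)/(6·3)=1/7, b=Δ2−h2·(2M2+M3)/6=40/21
t_q=3/4 → seg 0, τ=3/4; S=5+-425/84·τ+0·τ²+89/84·τ³=423/256

  seg 0: a=5 b=-425/84 c=0 d=89/84
  seg 1: a=1 b=-79/42 c=89/28 d=-125/168
  seg 2: a=4 b=40/21 c=-9/7 d=1/7
S(3/4) = 423/256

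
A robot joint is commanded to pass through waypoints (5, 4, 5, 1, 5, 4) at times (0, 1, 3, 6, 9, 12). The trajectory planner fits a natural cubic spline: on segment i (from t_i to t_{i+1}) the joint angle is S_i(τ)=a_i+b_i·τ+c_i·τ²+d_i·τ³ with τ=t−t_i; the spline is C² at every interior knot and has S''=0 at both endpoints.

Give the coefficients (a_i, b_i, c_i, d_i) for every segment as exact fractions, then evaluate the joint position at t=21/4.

  seg 0: a=5 b=-791/576 c=0 d=215/576
  seg 1: a=4 b=-73/288 c=215/192 d=-107/288
  seg 2: a=5 b=-67/288 c=-71/64 d=1283/5184
  seg 3: a=1 b=-119/576 c=161/144 d=-1045/5184
  seg 4: a=5 b=305/288 c=-401/576 d=401/5184
S(21/4) = 6879/4096

Δ: Δ0=-1, Δ1=1/2, Δ2=-4/3, Δ3=4/3, Δ4=-1/3
row 1: diag=6, rhs=9; c'=1/3, d'=3/2
row 2: denom=10−2·1/3=28/3; d'=(-11−2·3/2)/(28/3)=-3/2
row 3: denom=12−3·9/28=309/28; d'=(16−3·-3/2)/(309/28)=574/309
row 4: denom=12−3·28/103=1152/103; d'=(-10−3·574/309)/(1152/103)=-401/288
back: M4=-401/288
back: M3=574/309−28/103·-401/288=161/72
back: M2=-3/2−9/28·161/72=-71/32
back: M1=3/2−1/3·-71/32=215/96
M: M0=0, M1=215/96, M2=-71/32, M3=161/72, M4=-401/288, M5=0
seg 0: a=5, c=M0/2=0, d=(M1−M0)/(6·1)=215/576, b=Δ0−h0·(2M0+M1)/6=-791/576
seg 1: a=4, c=M1/2=215/192, d=(M2−M1)/(6·2)=-107/288, b=Δ1−h1·(2M1+M2)/6=-73/288
seg 2: a=5, c=M2/2=-71/64, d=(M3−M2)/(6·3)=1283/5184, b=Δ2−h2·(2M2+M3)/6=-67/288
seg 3: a=1, c=M3/2=161/144, d=(M4−M3)/(6·3)=-1045/5184, b=Δ3−h3·(2M3+M4)/6=-119/576
seg 4: a=5, c=M4/2=-401/576, d=(M5−M4)/(6·3)=401/5184, b=Δ4−h4·(2M4+M5)/6=305/288
t_q=21/4 → seg 2, τ=9/4; S=5+-67/288·τ+-71/64·τ²+1283/5184·τ³=6879/4096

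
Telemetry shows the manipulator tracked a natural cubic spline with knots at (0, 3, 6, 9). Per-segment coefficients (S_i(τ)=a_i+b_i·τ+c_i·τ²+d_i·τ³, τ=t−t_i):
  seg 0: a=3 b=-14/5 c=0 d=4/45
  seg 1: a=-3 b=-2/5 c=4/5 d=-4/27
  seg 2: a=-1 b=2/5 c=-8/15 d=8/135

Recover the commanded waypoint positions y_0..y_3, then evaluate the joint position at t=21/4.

y_0 = S_0(0) = a_0 = 3
y_1 = S_1(0) = a_1 = -3
y_2 = S_2(0) = a_2 = -1
y_3 = S_2(3) = -3
t_q=21/4 is in segment 1 (τ=9/4); S_1(τ)=-123/80

y_0=3 y_1=-3 y_2=-1 y_3=-3
S(21/4) = -123/80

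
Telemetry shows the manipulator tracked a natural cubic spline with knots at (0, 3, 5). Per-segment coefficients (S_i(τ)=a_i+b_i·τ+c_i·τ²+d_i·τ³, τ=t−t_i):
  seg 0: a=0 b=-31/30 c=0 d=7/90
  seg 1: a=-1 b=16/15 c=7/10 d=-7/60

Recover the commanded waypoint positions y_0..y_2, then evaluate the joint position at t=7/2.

y_0=0 y_1=-1 y_2=3
S(7/2) = -49/160

y_0 = S_0(0) = a_0 = 0
y_1 = S_1(0) = a_1 = -1
y_2 = S_1(2) = 3
t_q=7/2 is in segment 1 (τ=1/2); S_1(τ)=-49/160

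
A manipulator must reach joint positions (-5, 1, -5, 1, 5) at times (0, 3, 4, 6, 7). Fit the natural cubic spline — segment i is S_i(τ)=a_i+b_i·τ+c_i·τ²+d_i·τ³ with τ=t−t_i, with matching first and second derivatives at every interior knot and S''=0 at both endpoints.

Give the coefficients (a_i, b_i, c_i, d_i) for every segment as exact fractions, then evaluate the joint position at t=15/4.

  seg 0: a=-5 b=712/125 c=0 d=-154/375
  seg 1: a=1 b=-674/125 c=-462/125 d=386/125
  seg 2: a=-5 b=-88/25 c=696/125 d=-577/500
  seg 3: a=1 b=613/125 c=-339/250 d=113/250
S(15/4) = -15281/4000

Δ: Δ0=2, Δ1=-6, Δ2=3, Δ3=4
row 1: diag=8, rhs=-48; c'=1/8, d'=-6
row 2: denom=6−1·1/8=47/8; d'=(54−1·-6)/(47/8)=480/47
row 3: denom=6−2·16/47=250/47; d'=(6−2·480/47)/(250/47)=-339/125
back: M3=-339/125
back: M2=480/47−16/47·-339/125=1392/125
back: M1=-6−1/8·1392/125=-924/125
M: M0=0, M1=-924/125, M2=1392/125, M3=-339/125, M4=0
seg 0: a=-5, c=M0/2=0, d=(M1−M0)/(6·3)=-154/375, b=Δ0−h0·(2M0+M1)/6=712/125
seg 1: a=1, c=M1/2=-462/125, d=(M2−M1)/(6·1)=386/125, b=Δ1−h1·(2M1+M2)/6=-674/125
seg 2: a=-5, c=M2/2=696/125, d=(M3−M2)/(6·2)=-577/500, b=Δ2−h2·(2M2+M3)/6=-88/25
seg 3: a=1, c=M3/2=-339/250, d=(M4−M3)/(6·1)=113/250, b=Δ3−h3·(2M3+M4)/6=613/125
t_q=15/4 → seg 1, τ=3/4; S=1+-674/125·τ+-462/125·τ²+386/125·τ³=-15281/4000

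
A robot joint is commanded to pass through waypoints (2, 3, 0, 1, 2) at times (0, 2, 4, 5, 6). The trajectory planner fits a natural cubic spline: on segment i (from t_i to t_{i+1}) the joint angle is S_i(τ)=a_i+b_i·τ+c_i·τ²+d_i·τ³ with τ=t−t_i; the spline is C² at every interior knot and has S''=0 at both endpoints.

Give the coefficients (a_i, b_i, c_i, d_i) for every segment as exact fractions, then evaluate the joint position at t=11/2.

  seg 0: a=2 b=9/7 c=0 d=-11/56
  seg 1: a=3 b=-15/14 c=-33/28 d=27/56
  seg 2: a=0 b=0 c=12/7 d=-5/7
  seg 3: a=1 b=9/7 c=-3/7 d=1/7
S(11/2) = 87/56

Δ: Δ0=1/2, Δ1=-3/2, Δ2=1, Δ3=1
row 1: diag=8, rhs=-12; c'=1/4, d'=-3/2
row 2: denom=6−2·1/4=11/2; d'=(15−2·-3/2)/(11/2)=36/11
row 3: denom=4−1·2/11=42/11; d'=(0−1·36/11)/(42/11)=-6/7
back: M3=-6/7
back: M2=36/11−2/11·-6/7=24/7
back: M1=-3/2−1/4·24/7=-33/14
M: M0=0, M1=-33/14, M2=24/7, M3=-6/7, M4=0
seg 0: a=2, c=M0/2=0, d=(M1−M0)/(6·2)=-11/56, b=Δ0−h0·(2M0+M1)/6=9/7
seg 1: a=3, c=M1/2=-33/28, d=(M2−M1)/(6·2)=27/56, b=Δ1−h1·(2M1+M2)/6=-15/14
seg 2: a=0, c=M2/2=12/7, d=(M3−M2)/(6·1)=-5/7, b=Δ2−h2·(2M2+M3)/6=0
seg 3: a=1, c=M3/2=-3/7, d=(M4−M3)/(6·1)=1/7, b=Δ3−h3·(2M3+M4)/6=9/7
t_q=11/2 → seg 3, τ=1/2; S=1+9/7·τ+-3/7·τ²+1/7·τ³=87/56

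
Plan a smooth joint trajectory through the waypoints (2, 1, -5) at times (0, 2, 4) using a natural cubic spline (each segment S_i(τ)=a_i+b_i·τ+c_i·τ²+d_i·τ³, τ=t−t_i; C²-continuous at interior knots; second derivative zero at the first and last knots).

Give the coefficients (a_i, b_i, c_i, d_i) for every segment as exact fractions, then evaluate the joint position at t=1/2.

  seg 0: a=2 b=1/8 c=0 d=-5/32
  seg 1: a=1 b=-7/4 c=-15/16 d=5/32
S(1/2) = 523/256

Δ: Δ0=-1/2, Δ1=-3
row 1: diag=8, rhs=-15; c'=1/4, d'=-15/8
back: M1=-15/8
M: M0=0, M1=-15/8, M2=0
seg 0: a=2, c=M0/2=0, d=(M1−M0)/(6·2)=-5/32, b=Δ0−h0·(2M0+M1)/6=1/8
seg 1: a=1, c=M1/2=-15/16, d=(M2−M1)/(6·2)=5/32, b=Δ1−h1·(2M1+M2)/6=-7/4
t_q=1/2 → seg 0, τ=1/2; S=2+1/8·τ+0·τ²+-5/32·τ³=523/256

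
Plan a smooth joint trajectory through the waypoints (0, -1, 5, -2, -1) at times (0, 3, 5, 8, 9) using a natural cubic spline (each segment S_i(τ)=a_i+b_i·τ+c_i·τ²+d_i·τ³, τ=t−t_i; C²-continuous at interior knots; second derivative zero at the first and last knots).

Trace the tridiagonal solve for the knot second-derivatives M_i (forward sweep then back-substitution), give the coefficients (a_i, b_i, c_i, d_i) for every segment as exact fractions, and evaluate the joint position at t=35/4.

Δ: Δ0=-1/3, Δ1=3, Δ2=-7/3, Δ3=1
row 1: diag=10, rhs=20; c'=1/5, d'=2
row 2: denom=10−2·1/5=48/5; d'=(-32−2·2)/(48/5)=-15/4
row 3: denom=8−3·5/16=113/16; d'=(20−3·-15/4)/(113/16)=500/113
back: M3=500/113
back: M2=-15/4−5/16·500/113=-580/113
back: M1=2−1/5·-580/113=342/113
M: M0=0, M1=342/113, M2=-580/113, M3=500/113, M4=0
seg 0: a=0, c=M0/2=0, d=(M1−M0)/(6·3)=19/113, b=Δ0−h0·(2M0+M1)/6=-626/339
seg 1: a=-1, c=M1/2=171/113, d=(M2−M1)/(6·2)=-461/678, b=Δ1−h1·(2M1+M2)/6=913/339
seg 2: a=5, c=M2/2=-290/113, d=(M3−M2)/(6·3)=60/113, b=Δ2−h2·(2M2+M3)/6=199/339
seg 3: a=-2, c=M3/2=250/113, d=(M4−M3)/(6·1)=-250/339, b=Δ3−h3·(2M3+M4)/6=-161/339
t_q=35/4 → seg 3, τ=3/4; S=-2+-161/339·τ+250/113·τ²+-250/339·τ³=-5145/3616

  seg 0: a=0 b=-626/339 c=0 d=19/113
  seg 1: a=-1 b=913/339 c=171/113 d=-461/678
  seg 2: a=5 b=199/339 c=-290/113 d=60/113
  seg 3: a=-2 b=-161/339 c=250/113 d=-250/339
S(35/4) = -5145/3616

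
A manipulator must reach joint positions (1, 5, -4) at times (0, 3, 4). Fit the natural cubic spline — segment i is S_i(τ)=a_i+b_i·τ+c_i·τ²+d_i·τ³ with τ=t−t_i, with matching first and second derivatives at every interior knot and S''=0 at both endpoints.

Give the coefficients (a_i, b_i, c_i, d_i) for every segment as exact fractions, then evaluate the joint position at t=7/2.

  seg 0: a=1 b=125/24 c=0 d=-31/72
  seg 1: a=5 b=-77/12 c=-31/8 d=31/24
S(7/2) = 63/64

Δ: Δ0=4/3, Δ1=-9
row 1: diag=8, rhs=-62; c'=1/8, d'=-31/4
back: M1=-31/4
M: M0=0, M1=-31/4, M2=0
seg 0: a=1, c=M0/2=0, d=(M1−M0)/(6·3)=-31/72, b=Δ0−h0·(2M0+M1)/6=125/24
seg 1: a=5, c=M1/2=-31/8, d=(M2−M1)/(6·1)=31/24, b=Δ1−h1·(2M1+M2)/6=-77/12
t_q=7/2 → seg 1, τ=1/2; S=5+-77/12·τ+-31/8·τ²+31/24·τ³=63/64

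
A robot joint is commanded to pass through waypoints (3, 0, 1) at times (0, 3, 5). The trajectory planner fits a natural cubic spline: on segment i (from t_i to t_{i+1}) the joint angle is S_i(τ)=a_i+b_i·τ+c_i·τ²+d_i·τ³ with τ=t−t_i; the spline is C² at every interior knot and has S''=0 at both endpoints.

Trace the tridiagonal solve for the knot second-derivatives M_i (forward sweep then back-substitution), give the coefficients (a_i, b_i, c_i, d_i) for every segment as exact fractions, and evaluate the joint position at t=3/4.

Δ: Δ0=-1, Δ1=1/2
row 1: diag=10, rhs=9; c'=1/5, d'=9/10
back: M1=9/10
M: M0=0, M1=9/10, M2=0
seg 0: a=3, c=M0/2=0, d=(M1−M0)/(6·3)=1/20, b=Δ0−h0·(2M0+M1)/6=-29/20
seg 1: a=0, c=M1/2=9/20, d=(M2−M1)/(6·2)=-3/40, b=Δ1−h1·(2M1+M2)/6=-1/10
t_q=3/4 → seg 0, τ=3/4; S=3+-29/20·τ+0·τ²+1/20·τ³=495/256

  seg 0: a=3 b=-29/20 c=0 d=1/20
  seg 1: a=0 b=-1/10 c=9/20 d=-3/40
S(3/4) = 495/256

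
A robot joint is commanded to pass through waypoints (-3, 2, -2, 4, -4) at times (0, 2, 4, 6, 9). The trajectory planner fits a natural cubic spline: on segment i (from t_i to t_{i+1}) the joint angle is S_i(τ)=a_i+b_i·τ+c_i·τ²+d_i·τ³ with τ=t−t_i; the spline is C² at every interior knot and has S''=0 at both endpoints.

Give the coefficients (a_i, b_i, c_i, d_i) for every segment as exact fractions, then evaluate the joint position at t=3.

  seg 0: a=-3 b=881/213 c=0 d=-697/1704
  seg 1: a=2 b=-329/426 c=-697/284 d=196/213
  seg 2: a=-2 b=193/426 c=871/284 d=-191/213
  seg 3: a=4 b=835/426 c=-657/284 d=73/284
S(3) = -87/284

Δ: Δ0=5/2, Δ1=-2, Δ2=3, Δ3=-8/3
row 1: diag=8, rhs=-27; c'=1/4, d'=-27/8
row 2: denom=8−2·1/4=15/2; d'=(30−2·-27/8)/(15/2)=49/10
row 3: denom=10−2·4/15=142/15; d'=(-34−2·49/10)/(142/15)=-657/142
back: M3=-657/142
back: M2=49/10−4/15·-657/142=871/142
back: M1=-27/8−1/4·871/142=-697/142
M: M0=0, M1=-697/142, M2=871/142, M3=-657/142, M4=0
seg 0: a=-3, c=M0/2=0, d=(M1−M0)/(6·2)=-697/1704, b=Δ0−h0·(2M0+M1)/6=881/213
seg 1: a=2, c=M1/2=-697/284, d=(M2−M1)/(6·2)=196/213, b=Δ1−h1·(2M1+M2)/6=-329/426
seg 2: a=-2, c=M2/2=871/284, d=(M3−M2)/(6·2)=-191/213, b=Δ2−h2·(2M2+M3)/6=193/426
seg 3: a=4, c=M3/2=-657/284, d=(M4−M3)/(6·3)=73/284, b=Δ3−h3·(2M3+M4)/6=835/426
t_q=3 → seg 1, τ=1; S=2+-329/426·τ+-697/284·τ²+196/213·τ³=-87/284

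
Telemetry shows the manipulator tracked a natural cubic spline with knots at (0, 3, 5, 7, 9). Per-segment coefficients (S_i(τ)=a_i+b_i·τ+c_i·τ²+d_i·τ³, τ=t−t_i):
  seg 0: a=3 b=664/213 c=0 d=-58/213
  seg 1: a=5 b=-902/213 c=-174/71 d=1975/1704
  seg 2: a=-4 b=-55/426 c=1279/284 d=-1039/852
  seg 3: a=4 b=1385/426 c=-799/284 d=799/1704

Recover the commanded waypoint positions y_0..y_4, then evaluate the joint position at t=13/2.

y_0=3 y_1=5 y_2=-4 y_3=4 y_4=3
S(13/2) = 4143/2272

y_0 = S_0(0) = a_0 = 3
y_1 = S_1(0) = a_1 = 5
y_2 = S_2(0) = a_2 = -4
y_3 = S_3(0) = a_3 = 4
y_4 = S_3(2) = 3
t_q=13/2 is in segment 2 (τ=3/2); S_2(τ)=4143/2272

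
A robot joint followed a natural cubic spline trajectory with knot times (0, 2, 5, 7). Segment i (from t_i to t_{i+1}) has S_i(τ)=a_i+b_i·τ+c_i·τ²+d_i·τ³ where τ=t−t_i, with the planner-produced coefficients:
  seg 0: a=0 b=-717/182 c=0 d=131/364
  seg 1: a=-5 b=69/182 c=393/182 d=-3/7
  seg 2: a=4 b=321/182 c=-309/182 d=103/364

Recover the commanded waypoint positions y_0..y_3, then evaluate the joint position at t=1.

y_0 = S_0(0) = a_0 = 0
y_1 = S_1(0) = a_1 = -5
y_2 = S_2(0) = a_2 = 4
y_3 = S_2(2) = 3
t_q=1 is in segment 0 (τ=1); S_0(τ)=-1303/364

y_0=0 y_1=-5 y_2=4 y_3=3
S(1) = -1303/364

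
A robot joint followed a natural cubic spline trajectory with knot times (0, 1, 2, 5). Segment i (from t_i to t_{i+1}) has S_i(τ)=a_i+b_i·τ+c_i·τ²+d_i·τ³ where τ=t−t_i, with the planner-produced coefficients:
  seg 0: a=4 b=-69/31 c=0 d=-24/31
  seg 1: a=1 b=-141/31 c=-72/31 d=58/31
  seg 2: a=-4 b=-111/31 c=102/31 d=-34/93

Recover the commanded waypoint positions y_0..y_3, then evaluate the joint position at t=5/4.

y_0=4 y_1=1 y_2=-4 y_3=5
S(5/4) = -251/992

y_0 = S_0(0) = a_0 = 4
y_1 = S_1(0) = a_1 = 1
y_2 = S_2(0) = a_2 = -4
y_3 = S_2(3) = 5
t_q=5/4 is in segment 1 (τ=1/4); S_1(τ)=-251/992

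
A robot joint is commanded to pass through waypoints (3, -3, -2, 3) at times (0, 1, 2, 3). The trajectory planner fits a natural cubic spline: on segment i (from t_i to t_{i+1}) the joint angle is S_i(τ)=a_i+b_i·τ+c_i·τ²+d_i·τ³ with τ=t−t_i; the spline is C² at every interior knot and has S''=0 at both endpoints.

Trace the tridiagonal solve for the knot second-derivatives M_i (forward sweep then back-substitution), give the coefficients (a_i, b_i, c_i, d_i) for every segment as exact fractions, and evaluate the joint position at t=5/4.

Δ: Δ0=-6, Δ1=1, Δ2=5
row 1: diag=4, rhs=42; c'=1/4, d'=21/2
row 2: denom=4−1·1/4=15/4; d'=(24−1·21/2)/(15/4)=18/5
back: M2=18/5
back: M1=21/2−1/4·18/5=48/5
M: M0=0, M1=48/5, M2=18/5, M3=0
seg 0: a=3, c=M0/2=0, d=(M1−M0)/(6·1)=8/5, b=Δ0−h0·(2M0+M1)/6=-38/5
seg 1: a=-3, c=M1/2=24/5, d=(M2−M1)/(6·1)=-1, b=Δ1−h1·(2M1+M2)/6=-14/5
seg 2: a=-2, c=M2/2=9/5, d=(M3−M2)/(6·1)=-3/5, b=Δ2−h2·(2M2+M3)/6=19/5
t_q=5/4 → seg 1, τ=1/4; S=-3+-14/5·τ+24/5·τ²+-1·τ³=-1093/320

  seg 0: a=3 b=-38/5 c=0 d=8/5
  seg 1: a=-3 b=-14/5 c=24/5 d=-1
  seg 2: a=-2 b=19/5 c=9/5 d=-3/5
S(5/4) = -1093/320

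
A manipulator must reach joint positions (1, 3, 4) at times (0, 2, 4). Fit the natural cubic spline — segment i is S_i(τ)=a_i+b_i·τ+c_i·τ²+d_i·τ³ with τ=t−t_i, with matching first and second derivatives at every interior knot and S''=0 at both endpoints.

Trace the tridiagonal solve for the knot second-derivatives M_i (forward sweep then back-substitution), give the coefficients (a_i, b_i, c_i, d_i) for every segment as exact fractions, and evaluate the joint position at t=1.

Δ: Δ0=1, Δ1=1/2
row 1: diag=8, rhs=-3; c'=1/4, d'=-3/8
back: M1=-3/8
M: M0=0, M1=-3/8, M2=0
seg 0: a=1, c=M0/2=0, d=(M1−M0)/(6·2)=-1/32, b=Δ0−h0·(2M0+M1)/6=9/8
seg 1: a=3, c=M1/2=-3/16, d=(M2−M1)/(6·2)=1/32, b=Δ1−h1·(2M1+M2)/6=3/4
t_q=1 → seg 0, τ=1; S=1+9/8·τ+0·τ²+-1/32·τ³=67/32

  seg 0: a=1 b=9/8 c=0 d=-1/32
  seg 1: a=3 b=3/4 c=-3/16 d=1/32
S(1) = 67/32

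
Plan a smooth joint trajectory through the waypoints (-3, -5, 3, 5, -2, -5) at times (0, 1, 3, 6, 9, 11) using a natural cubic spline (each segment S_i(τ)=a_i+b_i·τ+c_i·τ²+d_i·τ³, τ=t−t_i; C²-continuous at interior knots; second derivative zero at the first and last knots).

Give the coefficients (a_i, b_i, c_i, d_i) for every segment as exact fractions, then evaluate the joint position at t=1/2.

  seg 0: a=-3 b=-419/132 c=0 d=155/132
  seg 1: a=-5 b=23/66 c=155/44 d=-28/33
  seg 2: a=3 b=281/66 c=-69/44 d=49/396
  seg 3: a=5 b=-239/132 c=-5/11 d=37/396
  seg 4: a=-2 b=-133/66 c=17/44 d=-17/264
S(1/2) = -1563/352

Δ: Δ0=-2, Δ1=4, Δ2=2/3, Δ3=-7/3, Δ4=-3/2
row 1: diag=6, rhs=36; c'=1/3, d'=6
row 2: denom=10−2·1/3=28/3; d'=(-20−2·6)/(28/3)=-24/7
row 3: denom=12−3·9/28=309/28; d'=(-18−3·-24/7)/(309/28)=-72/103
row 4: denom=10−3·28/103=946/103; d'=(5−3·-72/103)/(946/103)=17/22
back: M4=17/22
back: M3=-72/103−28/103·17/22=-10/11
back: M2=-24/7−9/28·-10/11=-69/22
back: M1=6−1/3·-69/22=155/22
M: M0=0, M1=155/22, M2=-69/22, M3=-10/11, M4=17/22, M5=0
seg 0: a=-3, c=M0/2=0, d=(M1−M0)/(6·1)=155/132, b=Δ0−h0·(2M0+M1)/6=-419/132
seg 1: a=-5, c=M1/2=155/44, d=(M2−M1)/(6·2)=-28/33, b=Δ1−h1·(2M1+M2)/6=23/66
seg 2: a=3, c=M2/2=-69/44, d=(M3−M2)/(6·3)=49/396, b=Δ2−h2·(2M2+M3)/6=281/66
seg 3: a=5, c=M3/2=-5/11, d=(M4−M3)/(6·3)=37/396, b=Δ3−h3·(2M3+M4)/6=-239/132
seg 4: a=-2, c=M4/2=17/44, d=(M5−M4)/(6·2)=-17/264, b=Δ4−h4·(2M4+M5)/6=-133/66
t_q=1/2 → seg 0, τ=1/2; S=-3+-419/132·τ+0·τ²+155/132·τ³=-1563/352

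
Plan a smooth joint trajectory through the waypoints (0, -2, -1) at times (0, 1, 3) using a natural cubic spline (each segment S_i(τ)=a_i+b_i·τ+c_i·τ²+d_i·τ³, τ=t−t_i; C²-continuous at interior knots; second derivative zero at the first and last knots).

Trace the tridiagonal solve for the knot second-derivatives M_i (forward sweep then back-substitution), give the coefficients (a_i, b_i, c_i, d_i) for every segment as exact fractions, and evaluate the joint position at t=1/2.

Δ: Δ0=-2, Δ1=1/2
row 1: diag=6, rhs=15; c'=1/3, d'=5/2
back: M1=5/2
M: M0=0, M1=5/2, M2=0
seg 0: a=0, c=M0/2=0, d=(M1−M0)/(6·1)=5/12, b=Δ0−h0·(2M0+M1)/6=-29/12
seg 1: a=-2, c=M1/2=5/4, d=(M2−M1)/(6·2)=-5/24, b=Δ1−h1·(2M1+M2)/6=-7/6
t_q=1/2 → seg 0, τ=1/2; S=0+-29/12·τ+0·τ²+5/12·τ³=-37/32

  seg 0: a=0 b=-29/12 c=0 d=5/12
  seg 1: a=-2 b=-7/6 c=5/4 d=-5/24
S(1/2) = -37/32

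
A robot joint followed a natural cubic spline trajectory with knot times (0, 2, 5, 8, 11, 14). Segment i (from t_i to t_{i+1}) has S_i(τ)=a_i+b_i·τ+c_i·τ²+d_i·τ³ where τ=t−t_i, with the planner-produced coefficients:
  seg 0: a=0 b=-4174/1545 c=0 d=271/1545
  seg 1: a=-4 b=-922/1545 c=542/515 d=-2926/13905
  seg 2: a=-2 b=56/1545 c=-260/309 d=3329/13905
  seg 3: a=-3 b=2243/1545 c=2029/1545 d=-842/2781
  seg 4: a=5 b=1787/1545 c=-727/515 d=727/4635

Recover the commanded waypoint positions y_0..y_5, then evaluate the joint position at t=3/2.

y_0=0 y_1=-4 y_2=-2 y_3=-3 y_4=5 y_5=0
S(3/2) = -14257/4120

y_0 = S_0(0) = a_0 = 0
y_1 = S_1(0) = a_1 = -4
y_2 = S_2(0) = a_2 = -2
y_3 = S_3(0) = a_3 = -3
y_4 = S_4(0) = a_4 = 5
y_5 = S_4(3) = 0
t_q=3/2 is in segment 0 (τ=3/2); S_0(τ)=-14257/4120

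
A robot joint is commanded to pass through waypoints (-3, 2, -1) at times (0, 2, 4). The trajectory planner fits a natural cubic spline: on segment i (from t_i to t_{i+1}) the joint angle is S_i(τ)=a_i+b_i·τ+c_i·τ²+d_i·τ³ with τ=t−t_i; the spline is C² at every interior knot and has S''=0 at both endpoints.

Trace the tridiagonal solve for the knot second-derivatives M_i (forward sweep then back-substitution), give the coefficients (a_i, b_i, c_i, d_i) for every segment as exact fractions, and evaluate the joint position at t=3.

Δ: Δ0=5/2, Δ1=-3/2
row 1: diag=8, rhs=-24; c'=1/4, d'=-3
back: M1=-3
M: M0=0, M1=-3, M2=0
seg 0: a=-3, c=M0/2=0, d=(M1−M0)/(6·2)=-1/4, b=Δ0−h0·(2M0+M1)/6=7/2
seg 1: a=2, c=M1/2=-3/2, d=(M2−M1)/(6·2)=1/4, b=Δ1−h1·(2M1+M2)/6=1/2
t_q=3 → seg 1, τ=1; S=2+1/2·τ+-3/2·τ²+1/4·τ³=5/4

  seg 0: a=-3 b=7/2 c=0 d=-1/4
  seg 1: a=2 b=1/2 c=-3/2 d=1/4
S(3) = 5/4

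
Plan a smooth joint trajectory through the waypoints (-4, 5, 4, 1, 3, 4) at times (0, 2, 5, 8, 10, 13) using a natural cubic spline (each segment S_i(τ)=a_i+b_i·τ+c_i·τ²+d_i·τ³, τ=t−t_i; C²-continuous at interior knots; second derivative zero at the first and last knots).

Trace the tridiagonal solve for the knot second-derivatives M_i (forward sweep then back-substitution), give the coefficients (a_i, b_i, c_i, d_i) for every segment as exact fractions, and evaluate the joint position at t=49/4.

  seg 0: a=-4 b=4450/813 c=0 d=-1583/6504
  seg 1: a=5 b=4151/1626 c=-1583/1084 d=4861/29268
  seg 2: a=4 b=-5609/3252 c=28/813 d=2021/29268
  seg 3: a=1 b=563/1626 c=711/1084 d=-535/3252
  seg 4: a=3 b=1619/1626 c=-359/1084 d=359/9756
S(49/4) = 276315/69376

Δ: Δ0=9/2, Δ1=-1/3, Δ2=-1, Δ3=1, Δ4=1/3
row 1: diag=10, rhs=-29; c'=3/10, d'=-29/10
row 2: denom=12−3·3/10=111/10; d'=(-4−3·-29/10)/(111/10)=47/111
row 3: denom=10−3·10/37=340/37; d'=(12−3·47/111)/(340/37)=397/340
row 4: denom=10−2·37/170=813/85; d'=(-4−2·397/340)/(813/85)=-359/542
back: M4=-359/542
back: M3=397/340−37/170·-359/542=711/542
back: M2=47/111−10/37·711/542=56/813
back: M1=-29/10−3/10·56/813=-1583/542
M: M0=0, M1=-1583/542, M2=56/813, M3=711/542, M4=-359/542, M5=0
seg 0: a=-4, c=M0/2=0, d=(M1−M0)/(6·2)=-1583/6504, b=Δ0−h0·(2M0+M1)/6=4450/813
seg 1: a=5, c=M1/2=-1583/1084, d=(M2−M1)/(6·3)=4861/29268, b=Δ1−h1·(2M1+M2)/6=4151/1626
seg 2: a=4, c=M2/2=28/813, d=(M3−M2)/(6·3)=2021/29268, b=Δ2−h2·(2M2+M3)/6=-5609/3252
seg 3: a=1, c=M3/2=711/1084, d=(M4−M3)/(6·2)=-535/3252, b=Δ3−h3·(2M3+M4)/6=563/1626
seg 4: a=3, c=M4/2=-359/1084, d=(M5−M4)/(6·3)=359/9756, b=Δ4−h4·(2M4+M5)/6=1619/1626
t_q=49/4 → seg 4, τ=9/4; S=3+1619/1626·τ+-359/1084·τ²+359/9756·τ³=276315/69376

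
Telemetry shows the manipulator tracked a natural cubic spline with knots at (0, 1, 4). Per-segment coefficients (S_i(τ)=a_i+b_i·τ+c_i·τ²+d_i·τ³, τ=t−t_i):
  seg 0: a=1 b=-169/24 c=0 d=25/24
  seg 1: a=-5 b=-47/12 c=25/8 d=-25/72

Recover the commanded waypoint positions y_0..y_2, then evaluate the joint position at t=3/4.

y_0 = S_0(0) = a_0 = 1
y_1 = S_1(0) = a_1 = -5
y_2 = S_1(3) = 2
t_q=3/4 is in segment 0 (τ=3/4); S_0(τ)=-1967/512

y_0=1 y_1=-5 y_2=2
S(3/4) = -1967/512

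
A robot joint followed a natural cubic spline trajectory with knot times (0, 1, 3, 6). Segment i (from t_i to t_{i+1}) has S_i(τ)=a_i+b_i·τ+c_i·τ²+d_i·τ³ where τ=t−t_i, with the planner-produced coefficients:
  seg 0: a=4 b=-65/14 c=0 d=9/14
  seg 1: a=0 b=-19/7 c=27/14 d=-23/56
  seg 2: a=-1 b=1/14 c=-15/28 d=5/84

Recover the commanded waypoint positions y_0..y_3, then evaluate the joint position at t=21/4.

y_0 = S_0(0) = a_0 = 4
y_1 = S_1(0) = a_1 = 0
y_2 = S_2(0) = a_2 = -1
y_3 = S_2(3) = -4
t_q=21/4 is in segment 2 (τ=9/4); S_2(τ)=-5149/1792

y_0=4 y_1=0 y_2=-1 y_3=-4
S(21/4) = -5149/1792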